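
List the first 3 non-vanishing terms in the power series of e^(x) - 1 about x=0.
x^3/6 + x^2/2 + x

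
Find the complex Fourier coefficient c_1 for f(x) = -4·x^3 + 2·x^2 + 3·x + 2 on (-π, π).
Compute the real Fourier coefficients first: a_1 = -8, b_1 = 54 - 8·π^2.
Then c_1 = (a_1 − i·b_1)/2 = -4 - 27·i + 4·i·π^2.

Final answer: -4 - 27·i + 4·i·π^2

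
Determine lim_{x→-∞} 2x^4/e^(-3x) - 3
The quotient is an ∞/∞ indeterminate form as x → -∞.
Compare growth rates of the dominant terms (exponentials ≫ polynomials ≫ logarithms), or apply L'Hôpital's rule; the quotient → 0.
Adding the constant: 0 - 3 = -3. Limit = -3.

Final answer: -3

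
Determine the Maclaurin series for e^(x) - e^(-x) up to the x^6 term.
x^5/60 + x^3/3 + 2·x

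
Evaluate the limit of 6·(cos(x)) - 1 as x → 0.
Direct substitution at x = 0 gives 5.

Final answer: 5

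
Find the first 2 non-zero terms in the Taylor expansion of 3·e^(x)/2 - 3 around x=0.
3·x/2 - 3/2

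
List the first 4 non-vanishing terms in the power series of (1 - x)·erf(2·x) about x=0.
16·x^4/(3·√(π)) - 16·x^3/(3·√(π)) - 4·x^2/√(π) + 4·x/√(π)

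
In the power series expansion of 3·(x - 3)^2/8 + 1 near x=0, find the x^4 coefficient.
Expand to order 4: 3·(x - 3)^2/8 + 1 = 3·x^2/8 - 9·x/4 + 35/8 + O(x^5).
The coefficient of x^4 is 0.

Final answer: 0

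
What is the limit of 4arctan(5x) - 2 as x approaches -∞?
Evaluate the dominant behaviour as x → -∞; each term tends to a finite value or vanishes.
Limit = -2·π - 2.

Final answer: -2·π - 2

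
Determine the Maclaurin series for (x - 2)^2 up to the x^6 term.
x^2 - 4·x + 4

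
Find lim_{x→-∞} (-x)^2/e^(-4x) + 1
The quotient is an ∞/∞ indeterminate form as x → -∞.
Compare growth rates of the dominant terms (exponentials ≫ polynomials ≫ logarithms), or apply L'Hôpital's rule; the quotient → 0.
Adding the constant: 0 + 1 = 1. Limit = 1.

Final answer: 1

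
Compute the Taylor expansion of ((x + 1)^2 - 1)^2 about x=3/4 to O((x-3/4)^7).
1089/256 + 231·(x - 3/4)/16 + 131·(x - 3/4)^2/8 + 7·(x - 3/4)^3 + (x - 3/4)^4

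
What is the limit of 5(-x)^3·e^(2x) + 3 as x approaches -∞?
The product is a 0·∞ indeterminate form at x → -∞.
Rewrite the product as 5(-x)^3 / e^(-2x) (an ∞/∞ form) and apply L'Hôpital, or use the standard hierarchy e^(2|x|) ≫ |(-x)^3| as x → -∞.
The indeterminate product → 0, so the limit = 3.

Final answer: 3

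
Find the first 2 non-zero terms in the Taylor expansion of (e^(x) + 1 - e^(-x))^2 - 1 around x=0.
4·x^2 + 4·x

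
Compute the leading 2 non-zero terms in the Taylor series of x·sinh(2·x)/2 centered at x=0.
2·x^4/3 + x^2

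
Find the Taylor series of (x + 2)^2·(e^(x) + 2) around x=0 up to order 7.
37·x^7/2520 + 29·x^6/360 + 11·x^5/30 + 4·x^4/3 + 11·x^3/3 + 9·x^2 + 16·x + 12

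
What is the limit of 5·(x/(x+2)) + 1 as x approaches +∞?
Evaluate the dominant behaviour as x → +∞; each term tends to a finite value or vanishes.
Limit = 6.

Final answer: 6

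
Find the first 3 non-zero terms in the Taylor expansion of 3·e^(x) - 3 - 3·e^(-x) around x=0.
x^3 + 6·x - 3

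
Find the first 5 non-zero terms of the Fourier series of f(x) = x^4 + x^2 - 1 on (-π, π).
(44 - 8·π^2)·cos(x) + (-2 + 2·π^2)·cos(2·x) + (4/27 - 8·π^2/9)·cos(3·x) + (1/16 + π^2/2)·cos(4·x) - 1 + π^2/3 + π^4/5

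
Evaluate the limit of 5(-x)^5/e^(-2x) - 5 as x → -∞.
The quotient is an ∞/∞ indeterminate form as x → -∞.
Compare growth rates of the dominant terms (exponentials ≫ polynomials ≫ logarithms), or apply L'Hôpital's rule; the quotient → 0.
Adding the constant: 0 - 5 = -5. Limit = -5.

Final answer: -5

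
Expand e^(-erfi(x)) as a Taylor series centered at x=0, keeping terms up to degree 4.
x^4·(2/(3·π^2) + 4/(3·π)) + x^3·(-2/(3·√(π)) - 4/(3·π^(3/2))) + 2·x^2/π - 2·x/√(π) + 1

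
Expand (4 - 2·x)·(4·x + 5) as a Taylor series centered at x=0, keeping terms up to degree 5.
-8·x^2 + 6·x + 20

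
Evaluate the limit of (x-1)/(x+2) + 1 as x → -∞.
Evaluate the dominant behaviour as x → -∞; each term tends to a finite value or vanishes.
Limit = 2.

Final answer: 2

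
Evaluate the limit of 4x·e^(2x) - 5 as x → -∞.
The product is a 0·∞ indeterminate form at x → -∞.
Rewrite the product as 4x / e^(-2x) (an ∞/∞ form) and apply L'Hôpital, or use the standard hierarchy e^(2|x|) ≫ |x| as x → -∞.
The indeterminate product → 0, so the limit = -5.

Final answer: -5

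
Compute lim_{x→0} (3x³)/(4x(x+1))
Both numerator and denominator → 0 as x → 0; this is a 0/0 indeterminate form.
Expand each to leading order near x = 0: numerator ~ 3·x^3, denominator ~ 4·x.
The limit of the ratio is 0.

Final answer: 0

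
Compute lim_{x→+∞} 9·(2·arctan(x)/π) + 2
Evaluate the dominant behaviour as x → +∞; each term tends to a finite value or vanishes.
Limit = 11.

Final answer: 11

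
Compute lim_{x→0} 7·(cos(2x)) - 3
Direct substitution at x = 0 gives 4.

Final answer: 4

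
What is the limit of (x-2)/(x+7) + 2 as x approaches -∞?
Evaluate the dominant behaviour as x → -∞; each term tends to a finite value or vanishes.
Limit = 3.

Final answer: 3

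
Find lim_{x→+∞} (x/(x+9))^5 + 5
As x → +∞: x/(x+9) = 1/(1 + 9/x) → 1, and the 5th power of a limit-1 base also → 1; with the additive constant, 1 + 5 = 6.
Limit = 6.

Final answer: 6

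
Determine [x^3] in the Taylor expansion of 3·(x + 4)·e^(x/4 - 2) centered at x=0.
Expand to order 3: 3·(x + 4)·e^(x/4 - 2) = x^3·e^(-2)/8 + 9·x^2·e^(-2)/8 + 6·x·e^(-2) + 12·e^(-2) + O(x^4).
The coefficient of x^3 is e^(-2)/8.

Final answer: e^(-2)/8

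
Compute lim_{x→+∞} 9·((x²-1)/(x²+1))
Evaluate the dominant behaviour as x → +∞; each term tends to a finite value or vanishes.
Limit = 9.

Final answer: 9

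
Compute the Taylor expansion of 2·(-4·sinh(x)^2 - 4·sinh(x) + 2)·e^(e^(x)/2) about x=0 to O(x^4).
-89·x^3·e^(1/2)/12 - 21·x^2·e^(1/2)/2 - 6·x·e^(1/2) + 4·e^(1/2)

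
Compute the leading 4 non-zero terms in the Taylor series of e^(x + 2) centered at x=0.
x^3·e^(2)/6 + x^2·e^(2)/2 + x·e^(2) + e^(2)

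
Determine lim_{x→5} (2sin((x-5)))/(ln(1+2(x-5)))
Both numerator and denominator → 0 as x → 5; this is a 0/0 indeterminate form.
Expand each to leading order near x = 5: numerator ~ 2·(x - 5), denominator ~ 2·(x - 5).
The limit of the ratio is 1.

Final answer: 1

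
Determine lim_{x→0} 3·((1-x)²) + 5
Direct substitution at x = 0 gives 8.

Final answer: 8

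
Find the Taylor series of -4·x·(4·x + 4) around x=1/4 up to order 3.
-5 - 24·(x - 1/4) - 16·(x - 1/4)^2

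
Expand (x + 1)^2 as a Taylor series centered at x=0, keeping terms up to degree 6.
x^2 + 2·x + 1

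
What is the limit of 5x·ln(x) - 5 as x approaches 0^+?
The product is a 0·∞ indeterminate form at x → 0⁺.
Rewrite the product as 5·ln(x) / x^(-1) and apply L'Hôpital, or use the standard hierarchy x^(-1) ≫ |ln x| as x → 0⁺.
The indeterminate product → 0, so the limit = -5.

Final answer: -5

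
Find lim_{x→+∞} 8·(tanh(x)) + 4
Evaluate the dominant behaviour as x → +∞; each term tends to a finite value or vanishes.
Limit = 12.

Final answer: 12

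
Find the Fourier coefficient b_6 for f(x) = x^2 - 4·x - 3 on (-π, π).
b_6 = (1/π) ∫_{-π}^{π} f(x)·sin(6x) dx.
Evaluate the integral (use parity and integration by parts as needed): b_6 = 4/3.

Final answer: 4/3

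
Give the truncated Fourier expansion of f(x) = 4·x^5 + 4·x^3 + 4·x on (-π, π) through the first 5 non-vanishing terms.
(-152·π^2 + 8·π^4 + 920)·sin(x) + (-4·π^4 - 28 + 16·π^2)·sin(2·x) + (-88·π^2/27 + 392/81 + 8·π^4/3)·sin(3·x) + (-2·π^4 - 35/16 + π^2/2)·sin(4·x) + (952/625 + 8·π^2/25 + 8·π^4/5)·sin(5·x)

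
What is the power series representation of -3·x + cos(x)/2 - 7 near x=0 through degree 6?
-x^6/1440 + x^4/48 - x^2/4 - 3·x - 13/2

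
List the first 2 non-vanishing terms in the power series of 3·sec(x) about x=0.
3·x^2/2 + 3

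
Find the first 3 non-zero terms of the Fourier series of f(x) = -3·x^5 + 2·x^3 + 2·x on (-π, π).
(-740 - 6·π^4 + 124·π^2)·sin(x) + (-17·π^2 + 47/2 + 3·π^4)·sin(2·x) + (-2·π^4 - 68/27 + 52·π^2/9)·sin(3·x)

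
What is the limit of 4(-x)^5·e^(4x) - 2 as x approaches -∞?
The product is a 0·∞ indeterminate form at x → -∞.
Rewrite the product as 4(-x)^5 / e^(-4x) (an ∞/∞ form) and apply L'Hôpital, or use the standard hierarchy e^(4|x|) ≫ |(-x)^5| as x → -∞.
The indeterminate product → 0, so the limit = -2.

Final answer: -2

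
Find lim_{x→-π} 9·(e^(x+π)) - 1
Direct substitution at x = -π gives 8.

Final answer: 8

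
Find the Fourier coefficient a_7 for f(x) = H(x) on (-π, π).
a_7 = (1/π) ∫_{-π}^{π} f(x)·cos(7x) dx.
Evaluate the integral (use parity and integration by parts as needed): a_7 = 0.

Final answer: 0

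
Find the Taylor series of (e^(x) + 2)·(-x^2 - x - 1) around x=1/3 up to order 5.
-26/9 - 13·e^(1/3)/9 + (-28·e^(1/3)/9 - 10/3)·(x - 1/3) + (-61·e^(1/3)/18 - 2)·(x - 1/3)^2 - 56·e^(1/3)·(x - 1/3)^3/27 - 181·e^(1/3)·(x - 1/3)^4/216 - 67·e^(1/3)·(x - 1/3)^5/270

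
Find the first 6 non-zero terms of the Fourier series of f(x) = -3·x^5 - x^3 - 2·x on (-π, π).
(-712 - 6·π^4 + 118·π^2)·sin(x) + (-14·π^2 + 23 + 3·π^4)·sin(2·x) + (-2·π^4 - 104/27 + 34·π^2/9)·sin(3·x) + (-11·π^2/8 + 97/64 + 3·π^4/2)·sin(4·x) + (-6·π^4/5 - 584/625 + 14·π^2/25)·sin(5·x) + (-2·π^2/9 + 19/27 + π^4)·sin(6·x)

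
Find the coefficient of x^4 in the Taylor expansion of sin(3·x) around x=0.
Expand to order 4: sin(3·x) = -9·x^3/2 + 3·x + O(x^5).
The coefficient of x^4 is 0.

Final answer: 0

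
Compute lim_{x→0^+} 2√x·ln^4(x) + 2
The product is a 0·∞ indeterminate form at x → 0⁺.
Rewrite the product as 2·ln^4(x) / x^(-1/2) and apply L'Hôpital, or use the standard hierarchy x^(-1/2) ≫ |ln x|^4 as x → 0⁺.
The indeterminate product → 0, so the limit = 2.

Final answer: 2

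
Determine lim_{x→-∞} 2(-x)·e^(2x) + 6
The product is a 0·∞ indeterminate form at x → -∞.
Rewrite the product as 2(-x) / e^(-2x) (an ∞/∞ form) and apply L'Hôpital, or use the standard hierarchy e^(2|x|) ≫ |(-x)| as x → -∞.
The indeterminate product → 0, so the limit = 6.

Final answer: 6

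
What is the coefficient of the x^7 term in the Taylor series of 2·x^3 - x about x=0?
Expand to order 7: 2·x^3 - x = 2·x^3 - x + O(x^8).
The coefficient of x^7 is 0.

Final answer: 0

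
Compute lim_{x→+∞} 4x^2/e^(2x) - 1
The quotient is an ∞/∞ indeterminate form as x → +∞.
The exponential denominator e^(2x) dominates the polynomial numerator (e^x ≫ x^2 as x → ∞), so the quotient → 0.
Adding the constant: 0 - 1 = -1. Limit = -1.

Final answer: -1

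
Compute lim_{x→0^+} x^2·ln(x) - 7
The product is a 0·∞ indeterminate form at x → 0⁺.
Rewrite the product as ln(x) / x^(-2) and apply L'Hôpital, or use the standard hierarchy x^(-2) ≫ |ln x| as x → 0⁺.
The indeterminate product → 0, so the limit = -7.

Final answer: -7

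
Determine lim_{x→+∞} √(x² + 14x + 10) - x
This is an ∞ − ∞ indeterminate form.
Multiply and divide by the conjugate √(x²+14x + 10) + x; the x² terms cancel, leaving (14x + 10)/(√(x²+14x + 10)+x) → 14/2 = 7.
Limit = 7.

Final answer: 7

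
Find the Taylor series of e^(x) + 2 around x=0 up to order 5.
x^5/120 + x^4/24 + x^3/6 + x^2/2 + x + 3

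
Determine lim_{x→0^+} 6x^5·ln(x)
This is a 0·∞ indeterminate form at x → 0⁺.
Rewrite the product as 6·ln(x) / x^(-5) and apply L'Hôpital, or use the standard hierarchy x^(-5) ≫ |ln x| as x → 0⁺.
The indeterminate product → 0, so the limit = 0.

Final answer: 0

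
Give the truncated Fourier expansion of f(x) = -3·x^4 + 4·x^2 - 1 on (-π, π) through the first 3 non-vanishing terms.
(-160 + 24·π^2)·cos(x) + (13 - 6·π^2)·cos(2·x) - 3·π^4/5 - 1 + 4·π^2/3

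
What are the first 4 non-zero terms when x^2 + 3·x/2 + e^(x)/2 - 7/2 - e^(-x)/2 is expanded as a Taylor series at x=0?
x^3/6 + x^2 + 5·x/2 - 7/2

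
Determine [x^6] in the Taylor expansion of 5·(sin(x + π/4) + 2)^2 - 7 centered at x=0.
Expand to order 6: 5·(sin(x + π/4) + 2)^2 - 7 = 5·x^6·(√(2)/2 + 2)^2·(-√(2)/(720·(√(2)/2 + 2)) + 1/(720·(√(2)/2 + 2)^2)) + 5·x^5·(√(2)/2 + 2)^2·(√(2)/(120·(√(2)/2 + 2)) + 1/(8·(√(2)/2 + 2)^2)) + 5·x^4·(√(2)/2 + 2)^2·(-1/(24·(√(2)/2 + 2)^2) + √(2)/(24·(√(2)/2 + 2))) + 5·x^3·(√(2)/2 + 2)^2·(-√(2)/(6·(√(2)/2 + 2)) - 1/(2·(√(2)/2 + 2)^2)) + 5·x^2·(√(2)/2 + 2)^2·(-√(2)/(2·(√(2)/2 + 2)) + 1/(2·(√(2)/2 + 2)^2)) + 5·√(2)·x·(√(2)/2 + 2) - 7 + 5·(√(2)/2 + 2)^2 + O(x^7).
The coefficient of x^6 is 5·(√(2)/2 + 2)^2·(-√(2)/(720·(√(2)/2 + 2)) + 1/(720·(√(2)/2 + 2)^2)).

Final answer: 5·(√(2)/2 + 2)^2·(-√(2)/(720·(√(2)/2 + 2)) + 1/(720·(√(2)/2 + 2)^2))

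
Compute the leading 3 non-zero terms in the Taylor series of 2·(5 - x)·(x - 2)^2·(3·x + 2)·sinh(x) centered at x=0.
-284·x^3/3 + 24·x^2 + 80·x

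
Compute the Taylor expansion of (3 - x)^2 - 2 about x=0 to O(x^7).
x^2 - 6·x + 7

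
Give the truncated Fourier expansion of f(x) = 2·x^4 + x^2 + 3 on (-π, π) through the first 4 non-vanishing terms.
(92 - 16·π^2)·cos(x) + (-5 + 4·π^2)·cos(2·x) + (20/27 - 16·π^2/9)·cos(3·x) + 3 + π^2/3 + 2·π^4/5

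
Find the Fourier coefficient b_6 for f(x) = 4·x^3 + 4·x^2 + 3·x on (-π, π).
b_6 = (1/π) ∫_{-π}^{π} f(x)·sin(6x) dx.
Evaluate the integral (use parity and integration by parts as needed): b_6 = -4·π^2/3 - 7/9.

Final answer: -4·π^2/3 - 7/9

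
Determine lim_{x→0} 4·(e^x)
Direct substitution at x = 0 gives 4.

Final answer: 4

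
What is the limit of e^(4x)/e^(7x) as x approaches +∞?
This is an ∞/∞ indeterminate form as x → +∞.
Rewrite e^(4x)/e^(7x) = e^((4−7)x) = e^(-3x); the exponent coefficient is -3 < 0 so e^(-3x) → 0.
Limit = 0.

Final answer: 0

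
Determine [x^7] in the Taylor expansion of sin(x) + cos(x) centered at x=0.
Expand to order 7: sin(x) + cos(x) = -x^7/5040 - x^6/720 + x^5/120 + x^4/24 - x^3/6 - x^2/2 + x + 1 + O(x^8).
The coefficient of x^7 is -1/5040.

Final answer: -1/5040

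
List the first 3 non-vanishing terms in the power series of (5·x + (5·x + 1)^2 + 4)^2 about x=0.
475·x^2 + 150·x + 25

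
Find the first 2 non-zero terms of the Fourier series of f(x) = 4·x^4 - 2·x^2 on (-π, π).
(200 - 32·π^2)·cos(x) - 2·π^2/3 + 4·π^4/5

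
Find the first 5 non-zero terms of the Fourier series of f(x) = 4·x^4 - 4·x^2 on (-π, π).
(208 - 32·π^2)·cos(x) + (-16 + 8·π^2)·cos(2·x) + (112/27 - 32·π^2/9)·cos(3·x) + (-7/4 + 2·π^2)·cos(4·x) - 4·π^2/3 + 4·π^4/5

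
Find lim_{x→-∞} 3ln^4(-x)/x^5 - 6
The quotient is an ∞/∞ indeterminate form as x → -∞.
Compare growth rates of the dominant terms (exponentials ≫ polynomials ≫ logarithms), or apply L'Hôpital's rule; the quotient → 0.
Adding the constant: 0 - 6 = -6. Limit = -6.

Final answer: -6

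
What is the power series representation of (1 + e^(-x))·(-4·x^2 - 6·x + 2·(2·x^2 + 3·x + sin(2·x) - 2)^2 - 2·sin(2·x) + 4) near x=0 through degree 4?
-401·x^4/6 + 149·x^3/3 + 116·x^2 - 112·x + 24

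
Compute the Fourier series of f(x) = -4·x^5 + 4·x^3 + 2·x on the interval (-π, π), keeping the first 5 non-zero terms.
(-1004 - 8·π^4 + 168·π^2)·sin(x) + (-24·π^2 + 34 + 4·π^4)·sin(2·x) + (-8·π^4/3 - 356/81 + 232·π^2/27)·sin(3·x) + (-9·π^2/2 + 11/16 + 2·π^4)·sin(4·x) + (-8·π^4/5 + 68/625 + 72·π^2/25)·sin(5·x)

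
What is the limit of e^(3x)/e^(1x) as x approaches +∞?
This is an ∞/∞ indeterminate form as x → +∞.
Rewrite e^(3x)/e^(1x) = e^((3−1)x) = e^(2x); the exponent coefficient is 2 > 0 so e^(2x) → ∞.
Limit = ∞.

Final answer: ∞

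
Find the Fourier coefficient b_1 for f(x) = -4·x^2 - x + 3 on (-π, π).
b_1 = (1/π) ∫_{-π}^{π} f(x)·sin(1x) dx.
Evaluate the integral (use parity and integration by parts as needed): b_1 = -2.

Final answer: -2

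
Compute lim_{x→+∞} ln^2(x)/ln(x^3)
This is an ∞/∞ indeterminate form as x → +∞.
Write ln(x^3) = 3·ln(x), reducing the quotient to ln(x)/3 → ∞.
Limit = ∞.

Final answer: ∞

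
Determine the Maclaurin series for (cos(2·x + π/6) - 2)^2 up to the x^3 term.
x^3·(-2 + √(3)/2)^2·(4/(3·(-2 + √(3)/2)) + 2·√(3)/(-2 + √(3)/2)^2) + x^2·(-2 + √(3)/2)^2·((-2 + √(3)/2)^(-2) - 2·√(3)/(-2 + √(3)/2)) + x·(4 - √(3)) + (-2 + √(3)/2)^2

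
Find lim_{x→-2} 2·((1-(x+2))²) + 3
Direct substitution at x = -2 gives 5.

Final answer: 5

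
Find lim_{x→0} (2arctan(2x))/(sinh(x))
Both numerator and denominator → 0 as x → 0; this is a 0/0 indeterminate form.
Expand each to leading order near x = 0: numerator ~ 4·x, denominator ~ x.
The limit of the ratio is 4.

Final answer: 4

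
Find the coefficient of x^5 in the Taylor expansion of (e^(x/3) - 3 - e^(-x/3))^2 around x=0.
Expand to order 5: (e^(x/3) - 3 - e^(-x/3))^2 = -x^5/2430 + 4·x^4/243 - 2·x^3/27 + 4·x^2/9 - 4·x + 9 + O(x^6).
The coefficient of x^5 is -1/2430.

Final answer: -1/2430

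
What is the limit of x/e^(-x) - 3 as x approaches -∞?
The quotient is an ∞/∞ indeterminate form as x → -∞.
Compare growth rates of the dominant terms (exponentials ≫ polynomials ≫ logarithms), or apply L'Hôpital's rule; the quotient → 0.
Adding the constant: 0 - 3 = -3. Limit = -3.

Final answer: -3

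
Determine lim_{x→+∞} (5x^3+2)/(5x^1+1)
This is an ∞/∞ indeterminate form as x → +∞.
Divide numerator and denominator by x^3 and let the lower-order terms vanish; the numerator's degree 3 exceeds the denominator's degree 1, so the quotient diverges.
Limit = ∞.

Final answer: ∞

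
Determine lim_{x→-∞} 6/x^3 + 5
Evaluate the dominant behaviour as x → -∞; each term tends to a finite value or vanishes.
Limit = 5.

Final answer: 5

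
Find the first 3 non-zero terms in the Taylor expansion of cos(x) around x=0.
x^4/24 - x^2/2 + 1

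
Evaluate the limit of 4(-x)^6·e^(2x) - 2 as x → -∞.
The product is a 0·∞ indeterminate form at x → -∞.
Rewrite the product as 4(-x)^6 / e^(-2x) (an ∞/∞ form) and apply L'Hôpital, or use the standard hierarchy e^(2|x|) ≫ |(-x)^6| as x → -∞.
The indeterminate product → 0, so the limit = -2.

Final answer: -2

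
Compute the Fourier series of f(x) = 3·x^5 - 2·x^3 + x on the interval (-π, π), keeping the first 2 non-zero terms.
(-124·π^2 + 6·π^4 + 746)·sin(x) + (-3·π^4 - 53/2 + 17·π^2)·sin(2·x)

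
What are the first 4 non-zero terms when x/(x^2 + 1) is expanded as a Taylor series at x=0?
-x^7 + x^5 - x^3 + x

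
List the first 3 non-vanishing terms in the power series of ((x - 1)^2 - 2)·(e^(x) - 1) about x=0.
-x^3/6 - 5·x^2/2 - x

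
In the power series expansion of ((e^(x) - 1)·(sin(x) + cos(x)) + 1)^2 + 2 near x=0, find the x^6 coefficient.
Expand to order 6: ((e^(x) - 1)·(sin(x) + cos(x)) + 1)^2 + 2 = -23·x^6/30 - x^5/15 + 13·x^4/6 + 10·x^3/3 + 4·x^2 + 2·x + 3 + O(x^7).
The coefficient of x^6 is -23/30.

Final answer: -23/30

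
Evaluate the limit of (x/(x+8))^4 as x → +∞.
As x → +∞: x/(x+8) = 1/(1 + 8/x) → 1, and the 4th power of a limit-1 base also → 1.
Limit = 1.

Final answer: 1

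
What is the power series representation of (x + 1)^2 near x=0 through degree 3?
x^2 + 2·x + 1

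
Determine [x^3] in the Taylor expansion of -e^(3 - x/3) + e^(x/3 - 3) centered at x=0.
Expand to order 3: -e^(3 - x/3) + e^(x/3 - 3) = x^3·(e^(-3)/162 + e^(3)/162) + x^2·(-e^(3)/18 + e^(-3)/18) + x·(e^(-3)/3 + e^(3)/3) - e^(3) + e^(-3) + O(x^4).
The coefficient of x^3 is e^(-3)/162 + e^(3)/162.

Final answer: e^(-3)/162 + e^(3)/162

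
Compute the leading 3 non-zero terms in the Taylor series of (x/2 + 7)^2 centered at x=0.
x^2/4 + 7·x + 49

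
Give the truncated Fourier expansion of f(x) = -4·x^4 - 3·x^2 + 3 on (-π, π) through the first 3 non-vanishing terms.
(-180 + 32·π^2)·cos(x) + (9 - 8·π^2)·cos(2·x) - 4·π^4/5 - π^2 + 3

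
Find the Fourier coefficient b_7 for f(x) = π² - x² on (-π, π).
b_7 = (1/π) ∫_{-π}^{π} f(x)·sin(7x) dx.
Evaluate the integral (use parity and integration by parts as needed): b_7 = 0.

Final answer: 0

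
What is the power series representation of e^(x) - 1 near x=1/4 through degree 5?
-1 + e^(1/4) + e^(1/4)·(x - 1/4) + e^(1/4)·(x - 1/4)^2/2 + e^(1/4)·(x - 1/4)^3/6 + e^(1/4)·(x - 1/4)^4/24 + e^(1/4)·(x - 1/4)^5/120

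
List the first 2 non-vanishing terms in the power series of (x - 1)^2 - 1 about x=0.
x^2 - 2·x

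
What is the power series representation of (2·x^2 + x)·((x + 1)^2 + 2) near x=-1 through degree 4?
2 - 6·(x + 1) + 5·(x + 1)^2 - 3·(x + 1)^3 + 2·(x + 1)^4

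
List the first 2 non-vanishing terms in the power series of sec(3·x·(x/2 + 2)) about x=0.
18·x^2 + 1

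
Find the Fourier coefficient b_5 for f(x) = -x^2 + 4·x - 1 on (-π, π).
b_5 = (1/π) ∫_{-π}^{π} f(x)·sin(5x) dx.
Evaluate the integral (use parity and integration by parts as needed): b_5 = 8/5.

Final answer: 8/5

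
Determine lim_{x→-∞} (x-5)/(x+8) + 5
Evaluate the dominant behaviour as x → -∞; each term tends to a finite value or vanishes.
Limit = 6.

Final answer: 6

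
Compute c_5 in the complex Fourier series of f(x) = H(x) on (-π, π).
Compute the real Fourier coefficients first: a_5 = 0, b_5 = 2/(5·π).
Then c_5 = (a_5 − i·b_5)/2 = -i/(5·π).

Final answer: -i/(5·π)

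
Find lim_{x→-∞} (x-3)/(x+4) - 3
Evaluate the dominant behaviour as x → -∞; each term tends to a finite value or vanishes.
Limit = -2.

Final answer: -2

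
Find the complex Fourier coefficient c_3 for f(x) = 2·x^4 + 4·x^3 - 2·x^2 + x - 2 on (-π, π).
Compute the real Fourier coefficients first: a_3 = 56/27 - 16·π^2/9, b_3 = -10/9 + 8·π^2/3.
Then c_3 = (a_3 − i·b_3)/2 = -8·π^2/9 + 28/27 - 4·i·π^2/3 + 5·i/9.

Final answer: -8·π^2/9 + 28/27 - 4·i·π^2/3 + 5·i/9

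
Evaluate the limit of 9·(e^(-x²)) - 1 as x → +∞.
Evaluate the dominant behaviour as x → +∞; each term tends to a finite value or vanishes.
Limit = -1.

Final answer: -1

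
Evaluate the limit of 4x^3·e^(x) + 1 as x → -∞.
The product is a 0·∞ indeterminate form at x → -∞.
Rewrite the product as 4x^3 / e^(-x) (an ∞/∞ form) and apply L'Hôpital, or use the standard hierarchy e^(|x|) ≫ |x^3| as x → -∞.
The indeterminate product → 0, so the limit = 1.

Final answer: 1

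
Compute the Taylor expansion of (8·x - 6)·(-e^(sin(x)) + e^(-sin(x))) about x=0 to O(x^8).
2·x^7/15 + 16·x^6/15 - 4·x^5/5 - 16·x^2 + 12·x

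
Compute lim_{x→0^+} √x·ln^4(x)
This is a 0·∞ indeterminate form at x → 0⁺.
Rewrite the product as ln^4(x) / x^(-1/2) and apply L'Hôpital, or use the standard hierarchy x^(-1/2) ≫ |ln x|^4 as x → 0⁺.
The indeterminate product → 0, so the limit = 0.

Final answer: 0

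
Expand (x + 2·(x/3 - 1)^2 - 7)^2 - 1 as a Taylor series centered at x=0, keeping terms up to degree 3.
-4·x^3/27 - 19·x^2/9 + 10·x/3 + 24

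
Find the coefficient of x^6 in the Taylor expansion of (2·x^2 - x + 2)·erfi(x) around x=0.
Expand to order 6: (2·x^2 - x + 2)·erfi(x) = -x^6/(5·√(π)) + 26·x^5/(15·√(π)) - 2·x^4/(3·√(π)) + 16·x^3/(3·√(π)) - 2·x^2/√(π) + 4·x/√(π) + O(x^7).
The coefficient of x^6 is -1/(5·√(π)).

Final answer: -1/(5·√(π))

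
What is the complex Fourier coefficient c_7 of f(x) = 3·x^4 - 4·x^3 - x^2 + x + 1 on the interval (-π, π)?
Compute the real Fourier coefficients first: a_7 = 340/2401 - 24·π^2/49, b_7 = 146/343 - 8·π^2/7.
Then c_7 = (a_7 − i·b_7)/2 = -12·π^2/49 + 170/2401 - 73·i/343 + 4·i·π^2/7.

Final answer: -12·π^2/49 + 170/2401 - 73·i/343 + 4·i·π^2/7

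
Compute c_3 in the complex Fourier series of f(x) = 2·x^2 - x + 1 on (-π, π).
Compute the real Fourier coefficients first: a_3 = -8/9, b_3 = -2/3.
Then c_3 = (a_3 − i·b_3)/2 = -4/9 + i/3.

Final answer: -4/9 + i/3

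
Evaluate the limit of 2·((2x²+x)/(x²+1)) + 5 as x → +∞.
Evaluate the dominant behaviour as x → +∞; each term tends to a finite value or vanishes.
Limit = 9.

Final answer: 9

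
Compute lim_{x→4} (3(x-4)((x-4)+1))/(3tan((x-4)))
Both numerator and denominator → 0 as x → 4; this is a 0/0 indeterminate form.
Expand each to leading order near x = 4: numerator ~ 3·(x - 4), denominator ~ 3·(x - 4).
The limit of the ratio is 1.

Final answer: 1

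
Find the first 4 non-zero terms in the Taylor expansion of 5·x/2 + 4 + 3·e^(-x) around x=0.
-x^3/2 + 3·x^2/2 - x/2 + 7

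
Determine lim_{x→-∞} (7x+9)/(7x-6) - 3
Evaluate the dominant behaviour as x → -∞; each term tends to a finite value or vanishes.
Limit = -2.

Final answer: -2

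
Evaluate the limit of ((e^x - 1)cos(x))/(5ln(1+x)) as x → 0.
Both numerator and denominator → 0 as x → 0; this is a 0/0 indeterminate form.
Expand each to leading order near x = 0: numerator ~ x, denominator ~ 5·x.
The limit of the ratio is 1/5.

Final answer: 1/5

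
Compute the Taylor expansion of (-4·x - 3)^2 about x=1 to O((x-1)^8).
49 + 56·(x - 1) + 16·(x - 1)^2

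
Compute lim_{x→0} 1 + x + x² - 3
Direct substitution at x = 0 gives -2.

Final answer: -2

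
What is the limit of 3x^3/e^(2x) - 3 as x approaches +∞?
The quotient is an ∞/∞ indeterminate form as x → +∞.
The exponential denominator e^(2x) dominates the polynomial numerator (e^x ≫ x^3 as x → ∞), so the quotient → 0.
Adding the constant: 0 - 3 = -3. Limit = -3.

Final answer: -3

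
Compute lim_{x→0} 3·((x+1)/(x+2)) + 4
Direct substitution at x = 0 gives 11/2.

Final answer: 11/2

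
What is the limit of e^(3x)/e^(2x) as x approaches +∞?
This is an ∞/∞ indeterminate form as x → +∞.
Rewrite e^(3x)/e^(2x) = e^((3−2)x) = e^(x); the exponent coefficient is 1 > 0 so e^(x) → ∞.
Limit = ∞.

Final answer: ∞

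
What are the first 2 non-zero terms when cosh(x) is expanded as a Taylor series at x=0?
x^2/2 + 1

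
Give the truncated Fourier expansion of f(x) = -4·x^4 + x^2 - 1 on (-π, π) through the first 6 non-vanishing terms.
(-196 + 32·π^2)·cos(x) + (13 - 8·π^2)·cos(2·x) + (-76/27 + 32·π^2/9)·cos(3·x) + (1 - 2·π^2)·cos(4·x) + (-292/625 + 32·π^2/25)·cos(5·x) - 4·π^4/5 - 1 + π^2/3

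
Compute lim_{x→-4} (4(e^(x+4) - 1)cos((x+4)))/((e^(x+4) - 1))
Both numerator and denominator → 0 as x → -4; this is a 0/0 indeterminate form.
Expand each to leading order near x = -4: numerator ~ 4·(x + 4), denominator ~ (x + 4).
The limit of the ratio is 4.

Final answer: 4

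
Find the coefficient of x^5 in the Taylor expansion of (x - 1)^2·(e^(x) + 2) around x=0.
Expand to order 5: (x - 1)^2·(e^(x) + 2) = 11·x^5/120 + 5·x^4/24 + x^3/6 + 3·x^2/2 - 5·x + 3 + O(x^6).
The coefficient of x^5 is 11/120.

Final answer: 11/120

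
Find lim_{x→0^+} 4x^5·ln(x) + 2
The product is a 0·∞ indeterminate form at x → 0⁺.
Rewrite the product as 4·ln(x) / x^(-5) and apply L'Hôpital, or use the standard hierarchy x^(-5) ≫ |ln x| as x → 0⁺.
The indeterminate product → 0, so the limit = 2.

Final answer: 2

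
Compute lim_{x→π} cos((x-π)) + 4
Direct substitution at x = π gives 5.

Final answer: 5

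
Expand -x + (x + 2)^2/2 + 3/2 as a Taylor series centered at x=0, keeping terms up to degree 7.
x^2/2 + x + 7/2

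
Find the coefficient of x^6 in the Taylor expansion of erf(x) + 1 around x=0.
Expand to order 6: erf(x) + 1 = x^5/(5·√(π)) - 2·x^3/(3·√(π)) + 2·x/√(π) + 1 + O(x^7).
The coefficient of x^6 is 0.

Final answer: 0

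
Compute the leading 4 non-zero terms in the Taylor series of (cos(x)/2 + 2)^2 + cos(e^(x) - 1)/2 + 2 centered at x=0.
x^4/24 - x^3/4 - 3·x^2/2 + 35/4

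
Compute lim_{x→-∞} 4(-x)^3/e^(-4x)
This is an ∞/∞ indeterminate form as x → -∞.
Compare growth rates of the dominant terms (exponentials ≫ polynomials ≫ logarithms), or apply L'Hôpital's rule; the quotient → 0.
Limit = 0.

Final answer: 0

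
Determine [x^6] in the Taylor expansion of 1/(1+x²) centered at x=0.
Expand to order 6: 1/(1+x²) = -x^6 + x^4 - x^2 + 1 + O(x^7).
The coefficient of x^6 is -1.

Final answer: -1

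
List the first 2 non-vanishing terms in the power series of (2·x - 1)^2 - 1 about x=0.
4·x^2 - 4·x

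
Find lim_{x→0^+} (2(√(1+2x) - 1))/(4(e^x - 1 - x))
Both numerator and denominator → 0 as x → 0^+; this is a 0/0 indeterminate form.
Expand each to leading order near x = 0: numerator ~ 2·x, denominator ~ 2·x^2.
The limit of the ratio is ∞.

Final answer: ∞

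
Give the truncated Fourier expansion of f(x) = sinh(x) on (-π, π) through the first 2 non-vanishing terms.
sin(x)·sinh(π)/π - 4·sin(2·x)·sinh(π)/(5·π)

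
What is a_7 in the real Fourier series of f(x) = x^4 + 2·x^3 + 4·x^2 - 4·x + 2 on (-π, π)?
a_7 = (1/π) ∫_{-π}^{π} f(x)·cos(7x) dx.
Evaluate the integral (use parity and integration by parts as needed): a_7 = -8·π^2/49 - 736/2401.

Final answer: -8·π^2/49 - 736/2401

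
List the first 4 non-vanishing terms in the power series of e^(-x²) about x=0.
-x^6/6 + x^4/2 - x^2 + 1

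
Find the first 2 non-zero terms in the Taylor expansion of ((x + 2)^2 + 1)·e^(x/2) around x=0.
13·x/2 + 5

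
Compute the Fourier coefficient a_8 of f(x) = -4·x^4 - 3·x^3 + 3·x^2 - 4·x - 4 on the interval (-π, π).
a_8 = (1/π) ∫_{-π}^{π} f(x)·cos(8x) dx.
Evaluate the integral (use parity and integration by parts as needed): a_8 = 15/64 - π^2/2.

Final answer: 15/64 - π^2/2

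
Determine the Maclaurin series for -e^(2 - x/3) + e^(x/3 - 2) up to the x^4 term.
x^4·(-e^(2)/1944 + e^(-2)/1944) + x^3·(e^(-2)/162 + e^(2)/162) + x^2·(-e^(2)/18 + e^(-2)/18) + x·(e^(-2)/3 + e^(2)/3) - e^(2) + e^(-2)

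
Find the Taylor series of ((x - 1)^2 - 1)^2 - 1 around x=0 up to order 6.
x^4 - 4·x^3 + 4·x^2 - 1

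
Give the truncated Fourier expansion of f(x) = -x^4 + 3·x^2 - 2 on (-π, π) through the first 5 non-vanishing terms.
(-60 + 8·π^2)·cos(x) + (6 - 2·π^2)·cos(2·x) + (-52/27 + 8·π^2/9)·cos(3·x) + (15/16 - π^2/2)·cos(4·x) - π^4/5 - 2 + π^2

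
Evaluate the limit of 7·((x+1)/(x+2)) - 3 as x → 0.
Direct substitution at x = 0 gives 1/2.

Final answer: 1/2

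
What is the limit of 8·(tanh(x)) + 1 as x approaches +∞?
Evaluate the dominant behaviour as x → +∞; each term tends to a finite value or vanishes.
Limit = 9.

Final answer: 9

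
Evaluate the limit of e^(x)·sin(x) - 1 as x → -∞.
Evaluate the dominant behaviour as x → -∞; each term tends to a finite value or vanishes.
Limit = -1.

Final answer: -1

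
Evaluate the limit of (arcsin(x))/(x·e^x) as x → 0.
Both numerator and denominator → 0 as x → 0; this is a 0/0 indeterminate form.
Expand each to leading order near x = 0: numerator ~ x, denominator ~ x.
The limit of the ratio is 1.

Final answer: 1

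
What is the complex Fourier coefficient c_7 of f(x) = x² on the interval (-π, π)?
Compute the real Fourier coefficients first: a_7 = -4/49, b_7 = 0.
Then c_7 = (a_7 − i·b_7)/2 = -2/49.

Final answer: -2/49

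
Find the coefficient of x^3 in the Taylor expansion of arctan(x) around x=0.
Expand to order 3: arctan(x) = -x^3/3 + x + O(x^4).
The coefficient of x^3 is -1/3.

Final answer: -1/3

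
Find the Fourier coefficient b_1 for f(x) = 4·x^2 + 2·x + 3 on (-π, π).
b_1 = (1/π) ∫_{-π}^{π} f(x)·sin(1x) dx.
Evaluate the integral (use parity and integration by parts as needed): b_1 = 4.

Final answer: 4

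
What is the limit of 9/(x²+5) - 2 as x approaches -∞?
Evaluate the dominant behaviour as x → -∞; each term tends to a finite value or vanishes.
Limit = -2.

Final answer: -2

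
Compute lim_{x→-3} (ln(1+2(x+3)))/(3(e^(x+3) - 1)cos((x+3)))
Both numerator and denominator → 0 as x → -3; this is a 0/0 indeterminate form.
Expand each to leading order near x = -3: numerator ~ 2·(x + 3), denominator ~ 3·(x + 3).
The limit of the ratio is 2/3.

Final answer: 2/3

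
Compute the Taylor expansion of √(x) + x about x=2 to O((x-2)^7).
√(2) + 2 + (√(2)/4 + 1)·(x - 2) - √(2)·(x - 2)^2/32 + √(2)·(x - 2)^3/128 - 5·√(2)·(x - 2)^4/2048 + 7·√(2)·(x - 2)^5/8192 - 21·√(2)·(x - 2)^6/65536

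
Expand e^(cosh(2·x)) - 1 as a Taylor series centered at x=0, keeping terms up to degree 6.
124·e·x^6/45 + 8·e·x^4/3 + 2·e·x^2 - 1 + e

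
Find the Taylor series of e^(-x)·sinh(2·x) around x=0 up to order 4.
-5·x^4/3 + 7·x^3/3 - 2·x^2 + 2·x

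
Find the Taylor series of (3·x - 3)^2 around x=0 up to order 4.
9·x^2 - 18·x + 9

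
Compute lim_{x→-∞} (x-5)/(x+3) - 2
Evaluate the dominant behaviour as x → -∞; each term tends to a finite value or vanishes.
Limit = -1.

Final answer: -1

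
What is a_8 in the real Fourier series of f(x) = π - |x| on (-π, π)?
a_8 = (1/π) ∫_{-π}^{π} f(x)·cos(8x) dx.
Evaluate the integral (use parity and integration by parts as needed): a_8 = 0.

Final answer: 0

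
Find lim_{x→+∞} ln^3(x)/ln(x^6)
This is an ∞/∞ indeterminate form as x → +∞.
Write ln(x^6) = 6·ln(x), reducing the quotient to ln^2(x)/6 → ∞.
Limit = ∞.

Final answer: ∞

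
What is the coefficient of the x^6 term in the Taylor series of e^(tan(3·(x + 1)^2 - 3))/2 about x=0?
Expand to order 6: e^(tan(3·(x + 1)^2 - 3))/2 = 182061·x^6/20 + 17253·x^5/10 + 1305·x^4/4 + 63·x^3 + 21·x^2/2 + 3·x + 1/2 + O(x^7).
The coefficient of x^6 is 182061/20.

Final answer: 182061/20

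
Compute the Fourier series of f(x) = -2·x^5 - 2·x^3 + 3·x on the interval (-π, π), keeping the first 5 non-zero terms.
(-450 - 4·π^4 + 76·π^2)·sin(x) + (-8·π^2 + 9 + 2·π^4)·sin(2·x) + (-4·π^4/3 + 74/81 + 44·π^2/27)·sin(3·x) + (-π^2/4 - 45/32 + π^4)·sin(4·x) + (-4·π^4/5 - 4·π^2/25 + 774/625)·sin(5·x)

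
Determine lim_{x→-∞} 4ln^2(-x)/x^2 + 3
The quotient is an ∞/∞ indeterminate form as x → -∞.
Compare growth rates of the dominant terms (exponentials ≫ polynomials ≫ logarithms), or apply L'Hôpital's rule; the quotient → 0.
Adding the constant: 0 + 3 = 3. Limit = 3.

Final answer: 3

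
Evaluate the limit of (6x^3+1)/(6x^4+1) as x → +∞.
This is an ∞/∞ indeterminate form as x → +∞.
Divide numerator and denominator by x^4 and let the lower-order terms vanish; the numerator's degree 3 is below the denominator's degree 4, so the quotient → 0.
Limit = 0.

Final answer: 0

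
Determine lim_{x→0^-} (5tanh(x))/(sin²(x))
Both numerator and denominator → 0 as x → 0^-; this is a 0/0 indeterminate form.
Expand each to leading order near x = 0: numerator ~ 5·x, denominator ~ x^2.
The limit of the ratio is -∞.

Final answer: -∞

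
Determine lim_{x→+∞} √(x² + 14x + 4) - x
As x → +∞: multiply by the conjugate to get (14x+4)/(√(x²+14x+4)+x); the denominator ~ 2x, so the limit is 14/2 = 7.
Limit = 7.

Final answer: 7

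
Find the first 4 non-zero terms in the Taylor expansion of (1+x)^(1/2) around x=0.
x^3/16 - x^2/8 + x/2 + 1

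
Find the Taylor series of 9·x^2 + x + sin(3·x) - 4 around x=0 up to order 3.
-9·x^3/2 + 9·x^2 + 4·x - 4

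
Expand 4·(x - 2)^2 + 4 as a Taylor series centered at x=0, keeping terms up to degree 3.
4·x^2 - 16·x + 20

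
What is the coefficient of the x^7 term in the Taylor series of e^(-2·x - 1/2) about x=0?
Expand to order 7: e^(-2·x - 1/2) = -8·x^7·e^(-1/2)/315 + 4·x^6·e^(-1/2)/45 - 4·x^5·e^(-1/2)/15 + 2·x^4·e^(-1/2)/3 - 4·x^3·e^(-1/2)/3 + 2·x^2·e^(-1/2) - 2·x·e^(-1/2) + e^(-1/2) + O(x^8).
The coefficient of x^7 is -8·e^(-1/2)/315.

Final answer: -8·e^(-1/2)/315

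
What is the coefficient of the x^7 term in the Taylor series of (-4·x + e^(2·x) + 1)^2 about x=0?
Expand to order 7: (-4·x + e^(2·x) + 1)^2 = 272·x^7/105 + 56·x^6/15 + 56·x^5/15 + 4·x^4/3 - 8·x^3/3 + 12·x^2 - 8·x + 4 + O(x^8).
The coefficient of x^7 is 272/105.

Final answer: 272/105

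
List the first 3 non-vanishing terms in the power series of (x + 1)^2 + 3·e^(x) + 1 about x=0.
5·x^2/2 + 5·x + 5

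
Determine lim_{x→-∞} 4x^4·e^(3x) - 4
The product is a 0·∞ indeterminate form at x → -∞.
Rewrite the product as 4x^4 / e^(-3x) (an ∞/∞ form) and apply L'Hôpital, or use the standard hierarchy e^(3|x|) ≫ |x^4| as x → -∞.
The indeterminate product → 0, so the limit = -4.

Final answer: -4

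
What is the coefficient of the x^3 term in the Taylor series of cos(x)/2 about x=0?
Expand to order 3: cos(x)/2 = 1/2 - x^2/4 + O(x^4).
The coefficient of x^3 is 0.

Final answer: 0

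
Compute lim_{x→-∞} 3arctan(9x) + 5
Evaluate the dominant behaviour as x → -∞; each term tends to a finite value or vanishes.
Limit = 5 - 3·π/2.

Final answer: 5 - 3·π/2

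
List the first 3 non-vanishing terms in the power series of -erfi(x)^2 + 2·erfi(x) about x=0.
4·x^3/(3·√(π)) - 4·x^2/π + 4·x/√(π)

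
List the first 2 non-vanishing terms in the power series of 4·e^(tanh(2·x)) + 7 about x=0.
8·x + 11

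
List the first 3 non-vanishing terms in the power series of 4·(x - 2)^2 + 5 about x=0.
4·x^2 - 16·x + 21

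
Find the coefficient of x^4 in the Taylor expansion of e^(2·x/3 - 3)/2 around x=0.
Expand to order 4: e^(2·x/3 - 3)/2 = x^4·e^(-3)/243 + 2·x^3·e^(-3)/81 + x^2·e^(-3)/9 + x·e^(-3)/3 + e^(-3)/2 + O(x^5).
The coefficient of x^4 is e^(-3)/243.

Final answer: e^(-3)/243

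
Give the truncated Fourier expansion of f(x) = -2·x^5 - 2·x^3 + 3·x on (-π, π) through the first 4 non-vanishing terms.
(-450 - 4·π^4 + 76·π^2)·sin(x) + (-8·π^2 + 9 + 2·π^4)·sin(2·x) + (-4·π^4/3 + 74/81 + 44·π^2/27)·sin(3·x) + (-π^2/4 - 45/32 + π^4)·sin(4·x)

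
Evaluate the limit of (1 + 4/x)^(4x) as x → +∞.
As x → +∞: write (1 + 4/x)^(4x) = ((1 + 4/x)^x)^4 → (e^4)^4 = e^16.
Limit = e^(16).

Final answer: e^(16)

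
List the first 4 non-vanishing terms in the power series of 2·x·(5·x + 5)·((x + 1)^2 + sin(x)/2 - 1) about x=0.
-5·x^5/6 + 55·x^4/6 + 35·x^3 + 25·x^2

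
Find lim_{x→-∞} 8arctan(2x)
Evaluate the dominant behaviour as x → -∞; each term tends to a finite value or vanishes.
Limit = -4·π.

Final answer: -4·π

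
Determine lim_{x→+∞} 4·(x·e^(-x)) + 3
Evaluate the dominant behaviour as x → +∞; each term tends to a finite value or vanishes.
Limit = 3.

Final answer: 3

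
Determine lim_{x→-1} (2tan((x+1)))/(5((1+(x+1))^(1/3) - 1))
Both numerator and denominator → 0 as x → -1; this is a 0/0 indeterminate form.
Expand each to leading order near x = -1: numerator ~ 2·(x + 1), denominator ~ 5·(x + 1)/3.
The limit of the ratio is 6/5.

Final answer: 6/5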